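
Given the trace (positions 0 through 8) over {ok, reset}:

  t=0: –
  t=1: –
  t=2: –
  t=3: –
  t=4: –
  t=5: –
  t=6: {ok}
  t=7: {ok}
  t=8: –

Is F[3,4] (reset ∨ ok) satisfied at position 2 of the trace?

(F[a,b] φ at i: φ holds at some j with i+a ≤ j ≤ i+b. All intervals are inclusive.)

True

Check (reset ∨ ok) at each j in [5,6]:
  j=5: false
  j=6: true
Found at j=6 → formula holds.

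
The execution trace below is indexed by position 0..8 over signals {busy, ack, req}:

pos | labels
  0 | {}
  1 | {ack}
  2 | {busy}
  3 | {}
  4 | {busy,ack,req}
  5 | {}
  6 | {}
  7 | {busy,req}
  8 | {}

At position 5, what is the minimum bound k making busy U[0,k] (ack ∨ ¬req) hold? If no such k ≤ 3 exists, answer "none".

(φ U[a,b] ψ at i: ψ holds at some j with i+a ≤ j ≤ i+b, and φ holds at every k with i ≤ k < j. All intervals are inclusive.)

Need earliest j ≥ 5 with (ack ∨ ¬req), and busy at every k in [5,j-1].
  j=5: rhs holds (empty prefix). k = 0.

0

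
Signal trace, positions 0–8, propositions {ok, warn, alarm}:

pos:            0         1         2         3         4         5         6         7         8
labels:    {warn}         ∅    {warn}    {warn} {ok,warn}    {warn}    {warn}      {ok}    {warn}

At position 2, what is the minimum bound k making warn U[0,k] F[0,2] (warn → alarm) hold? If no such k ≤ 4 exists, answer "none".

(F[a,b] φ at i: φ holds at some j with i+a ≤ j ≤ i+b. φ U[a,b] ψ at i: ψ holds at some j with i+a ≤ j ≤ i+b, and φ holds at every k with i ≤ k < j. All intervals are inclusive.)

3

Need earliest j ≥ 2 with F[0,2] (warn → alarm), and warn at every k in [2,j-1].
  j=2: rhs fails.
  j=3: rhs fails.
  j=4: rhs fails.
  j=5: rhs holds; lhs holds on [2,4]. k = 3.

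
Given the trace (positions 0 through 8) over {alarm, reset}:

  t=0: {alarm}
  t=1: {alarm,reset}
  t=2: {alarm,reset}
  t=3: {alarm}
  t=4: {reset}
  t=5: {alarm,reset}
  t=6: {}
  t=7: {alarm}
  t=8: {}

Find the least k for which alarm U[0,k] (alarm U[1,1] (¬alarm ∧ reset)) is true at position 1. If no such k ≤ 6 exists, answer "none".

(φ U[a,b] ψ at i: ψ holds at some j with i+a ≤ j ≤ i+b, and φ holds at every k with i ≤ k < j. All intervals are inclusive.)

2

Need earliest j ≥ 1 with (alarm U[1,1] (¬alarm ∧ reset)), and alarm at every k in [1,j-1].
  j=1: rhs fails.
  j=2: rhs fails.
  j=3: rhs holds; lhs holds on [1,2]. k = 2.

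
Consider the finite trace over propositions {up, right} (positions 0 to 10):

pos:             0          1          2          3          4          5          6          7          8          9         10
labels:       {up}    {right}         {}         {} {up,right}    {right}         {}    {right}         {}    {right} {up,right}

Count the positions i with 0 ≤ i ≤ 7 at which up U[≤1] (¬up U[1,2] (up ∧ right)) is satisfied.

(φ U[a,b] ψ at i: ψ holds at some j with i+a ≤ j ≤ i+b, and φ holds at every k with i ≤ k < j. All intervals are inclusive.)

Evaluate at each i in [0,7]:
  i=0: ✗ (no rhs in [0,1])
  i=1: ✗ (lhs fails at k=1 before rhs at j=2)
  i=2: ✓ (rhs at j=2)
  i=3: ✓ (rhs at j=3)
  i=4: ✗ (no rhs in [4,5])
  i=5: ✗ (no rhs in [5,6])
  i=6: ✗ (no rhs in [6,7])
  i=7: ✗ (lhs fails at k=7 before rhs at j=8)
Positions where it holds: {2, 3} → 2.

2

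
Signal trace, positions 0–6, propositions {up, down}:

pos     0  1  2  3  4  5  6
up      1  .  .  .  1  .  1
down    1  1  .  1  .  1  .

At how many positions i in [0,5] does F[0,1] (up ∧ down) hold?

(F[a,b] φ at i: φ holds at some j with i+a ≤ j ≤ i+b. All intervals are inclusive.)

1

Evaluate at each i in [0,5]:
  i=0: ✓ (witness j=0)
  i=1: ✗ (none in [1,2])
  i=2: ✗ (none in [2,3])
  i=3: ✗ (none in [3,4])
  i=4: ✗ (none in [4,5])
  i=5: ✗ (none in [5,6])
Positions where it holds: {0} → 1.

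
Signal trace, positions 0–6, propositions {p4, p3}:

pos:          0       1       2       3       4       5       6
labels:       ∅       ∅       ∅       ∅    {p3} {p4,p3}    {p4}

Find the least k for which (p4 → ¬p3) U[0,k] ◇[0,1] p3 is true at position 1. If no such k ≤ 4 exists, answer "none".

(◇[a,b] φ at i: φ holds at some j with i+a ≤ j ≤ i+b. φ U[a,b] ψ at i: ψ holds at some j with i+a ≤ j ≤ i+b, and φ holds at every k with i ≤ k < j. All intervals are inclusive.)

2

Need earliest j ≥ 1 with ◇[0,1] p3, and (p4 → ¬p3) at every k in [1,j-1].
  j=1: rhs fails.
  j=2: rhs fails.
  j=3: rhs holds; lhs holds on [1,2]. k = 2.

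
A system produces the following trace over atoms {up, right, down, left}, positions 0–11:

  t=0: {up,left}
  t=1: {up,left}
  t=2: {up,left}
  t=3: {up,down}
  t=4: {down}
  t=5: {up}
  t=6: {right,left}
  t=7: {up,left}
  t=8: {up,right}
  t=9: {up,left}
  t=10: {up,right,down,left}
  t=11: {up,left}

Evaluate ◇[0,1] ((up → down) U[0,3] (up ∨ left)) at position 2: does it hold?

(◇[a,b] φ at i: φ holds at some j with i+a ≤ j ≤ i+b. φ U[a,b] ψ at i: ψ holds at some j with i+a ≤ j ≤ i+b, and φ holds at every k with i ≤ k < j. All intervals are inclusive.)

True

Check ((up → down) U[0,3] (up ∨ left)) at each j in [2,3]:
  j=2: holds
  j=3: holds
Found at j=2 → formula holds.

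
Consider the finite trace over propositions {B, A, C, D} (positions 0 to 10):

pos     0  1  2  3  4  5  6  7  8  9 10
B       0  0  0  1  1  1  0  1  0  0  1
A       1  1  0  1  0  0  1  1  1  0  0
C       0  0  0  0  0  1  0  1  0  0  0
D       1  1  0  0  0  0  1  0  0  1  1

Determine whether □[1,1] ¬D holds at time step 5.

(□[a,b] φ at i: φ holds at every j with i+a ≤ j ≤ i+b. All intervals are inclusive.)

False

Check ¬D at every j in [6,6]:
  j=6: false
Fails at j=6 → formula fails.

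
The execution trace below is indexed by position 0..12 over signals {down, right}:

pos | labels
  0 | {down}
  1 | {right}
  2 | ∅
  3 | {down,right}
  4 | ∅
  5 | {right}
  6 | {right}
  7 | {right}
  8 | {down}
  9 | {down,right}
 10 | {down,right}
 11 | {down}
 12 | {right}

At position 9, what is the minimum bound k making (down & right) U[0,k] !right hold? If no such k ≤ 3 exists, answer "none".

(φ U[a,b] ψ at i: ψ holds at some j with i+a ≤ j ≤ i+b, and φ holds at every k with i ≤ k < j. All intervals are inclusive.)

Need earliest j ≥ 9 with !right, and (down & right) at every k in [9,j-1].
  j=9: rhs fails.
  j=10: rhs fails.
  j=11: rhs holds; lhs holds on [9,10]. k = 2.

2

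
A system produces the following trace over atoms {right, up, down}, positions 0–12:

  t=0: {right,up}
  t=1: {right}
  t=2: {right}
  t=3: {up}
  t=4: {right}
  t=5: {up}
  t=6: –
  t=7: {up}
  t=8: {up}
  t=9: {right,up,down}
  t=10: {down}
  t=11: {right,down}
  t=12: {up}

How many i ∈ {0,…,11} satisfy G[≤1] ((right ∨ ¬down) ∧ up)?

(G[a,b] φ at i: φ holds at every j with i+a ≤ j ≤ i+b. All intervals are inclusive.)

2

Evaluate at each i in [0,11]:
  i=0: ✗ (fails at j=1)
  i=1: ✗ (fails at j=1)
  i=2: ✗ (fails at j=2)
  i=3: ✗ (fails at j=4)
  i=4: ✗ (fails at j=4)
  i=5: ✗ (fails at j=6)
  i=6: ✗ (fails at j=6)
  i=7: ✓ (all of [7,8])
  i=8: ✓ (all of [8,9])
  i=9: ✗ (fails at j=10)
  i=10: ✗ (fails at j=10)
  i=11: ✗ (fails at j=11)
Positions where it holds: {7, 8} → 2.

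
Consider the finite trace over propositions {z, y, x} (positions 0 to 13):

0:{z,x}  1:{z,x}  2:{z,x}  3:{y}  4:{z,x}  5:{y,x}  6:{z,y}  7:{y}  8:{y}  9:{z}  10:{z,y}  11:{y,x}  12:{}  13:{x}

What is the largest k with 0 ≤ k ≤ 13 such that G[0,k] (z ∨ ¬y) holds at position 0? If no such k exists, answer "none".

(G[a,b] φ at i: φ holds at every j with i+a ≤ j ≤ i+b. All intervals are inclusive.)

(z ∨ ¬y) must hold from j=0 onward; find where it first fails.
  j=0: holds
  j=1: holds
  j=2: holds
  j=3: fails
Holds on [0,2], so largest k = 2.

2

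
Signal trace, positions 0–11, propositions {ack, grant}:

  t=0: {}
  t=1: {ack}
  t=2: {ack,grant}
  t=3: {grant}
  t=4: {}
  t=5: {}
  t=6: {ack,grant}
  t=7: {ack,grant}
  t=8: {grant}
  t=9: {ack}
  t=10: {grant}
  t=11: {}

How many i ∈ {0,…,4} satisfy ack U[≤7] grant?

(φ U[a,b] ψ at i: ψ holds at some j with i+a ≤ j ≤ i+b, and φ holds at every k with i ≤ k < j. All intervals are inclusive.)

3

Evaluate at each i in [0,4]:
  i=0: ✗ (lhs fails at k=0 before rhs at j=2)
  i=1: ✓ (rhs at j=2; lhs holds on [1,1])
  i=2: ✓ (rhs at j=2)
  i=3: ✓ (rhs at j=3)
  i=4: ✗ (lhs fails at k=4 before rhs at j=6)
Positions where it holds: {1, 2, 3} → 3.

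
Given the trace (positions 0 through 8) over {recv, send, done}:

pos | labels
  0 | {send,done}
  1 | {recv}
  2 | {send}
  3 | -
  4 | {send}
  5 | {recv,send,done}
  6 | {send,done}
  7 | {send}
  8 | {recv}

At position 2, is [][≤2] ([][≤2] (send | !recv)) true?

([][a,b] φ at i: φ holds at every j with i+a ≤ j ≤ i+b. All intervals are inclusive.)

Holds

Check [][≤2] (send | !recv) at every j in [2,4]:
  j=2: holds on [2,4]
  j=3: holds on [3,5]
  j=4: holds on [4,6]
All positions satisfy it → formula holds.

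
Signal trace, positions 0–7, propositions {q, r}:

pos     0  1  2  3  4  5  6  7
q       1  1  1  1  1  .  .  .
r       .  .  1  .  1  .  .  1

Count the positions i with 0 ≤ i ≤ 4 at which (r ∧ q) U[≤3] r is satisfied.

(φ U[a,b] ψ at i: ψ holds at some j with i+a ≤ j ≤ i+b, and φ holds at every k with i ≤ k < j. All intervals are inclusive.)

2

Evaluate at each i in [0,4]:
  i=0: ✗ (lhs fails at k=0 before rhs at j=2)
  i=1: ✗ (lhs fails at k=1 before rhs at j=2)
  i=2: ✓ (rhs at j=2)
  i=3: ✗ (lhs fails at k=3 before rhs at j=4)
  i=4: ✓ (rhs at j=4)
Positions where it holds: {2, 4} → 2.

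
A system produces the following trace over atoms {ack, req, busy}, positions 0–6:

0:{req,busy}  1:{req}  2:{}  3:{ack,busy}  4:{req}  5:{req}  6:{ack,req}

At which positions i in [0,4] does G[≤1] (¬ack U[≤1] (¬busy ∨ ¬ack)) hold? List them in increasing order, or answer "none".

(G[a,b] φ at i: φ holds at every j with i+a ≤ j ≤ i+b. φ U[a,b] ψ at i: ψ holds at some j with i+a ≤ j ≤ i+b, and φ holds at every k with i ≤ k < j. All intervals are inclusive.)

0, 1, 4

Evaluate at each i in [0,4]:
  i=0: ✓ (all of [0,1])
  i=1: ✓ (all of [1,2])
  i=2: ✗ (fails at j=3)
  i=3: ✗ (fails at j=3)
  i=4: ✓ (all of [4,5])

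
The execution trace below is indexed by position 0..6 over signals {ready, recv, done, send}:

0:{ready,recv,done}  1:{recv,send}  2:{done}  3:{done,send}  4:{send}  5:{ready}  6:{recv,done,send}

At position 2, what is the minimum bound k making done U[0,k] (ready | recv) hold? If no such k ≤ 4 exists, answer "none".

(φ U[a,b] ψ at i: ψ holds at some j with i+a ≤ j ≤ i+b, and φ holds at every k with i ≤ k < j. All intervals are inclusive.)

Need earliest j ≥ 2 with (ready | recv), and done at every k in [2,j-1].
  j=2: rhs fails.
  j=3: rhs fails.
  j=4: rhs fails.
  j=5: rhs holds but lhs fails at k=4.
  j=6: rhs holds but lhs fails at k=4.
No witness within the range → none.

none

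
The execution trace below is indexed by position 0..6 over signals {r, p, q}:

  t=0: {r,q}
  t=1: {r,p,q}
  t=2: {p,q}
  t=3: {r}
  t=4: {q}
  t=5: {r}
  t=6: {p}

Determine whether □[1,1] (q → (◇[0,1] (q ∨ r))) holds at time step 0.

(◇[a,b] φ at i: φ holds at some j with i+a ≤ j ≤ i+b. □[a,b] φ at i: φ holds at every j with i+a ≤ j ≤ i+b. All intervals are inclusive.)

Check (q → (◇[0,1] (q ∨ r))) at every j in [1,1]:
  j=1: antecedent true; consequent holds (witness at 1) → ✓
All positions satisfy it → formula holds.

Holds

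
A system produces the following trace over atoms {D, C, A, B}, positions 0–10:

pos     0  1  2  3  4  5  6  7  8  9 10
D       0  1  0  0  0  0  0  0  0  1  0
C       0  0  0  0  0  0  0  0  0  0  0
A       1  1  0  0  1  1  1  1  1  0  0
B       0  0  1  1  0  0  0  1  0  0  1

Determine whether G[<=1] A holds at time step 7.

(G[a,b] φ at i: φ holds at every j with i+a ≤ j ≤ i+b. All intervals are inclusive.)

Check A at every j in [7,8]:
  j=7: true
  j=8: true
All positions satisfy it → formula holds.

Yes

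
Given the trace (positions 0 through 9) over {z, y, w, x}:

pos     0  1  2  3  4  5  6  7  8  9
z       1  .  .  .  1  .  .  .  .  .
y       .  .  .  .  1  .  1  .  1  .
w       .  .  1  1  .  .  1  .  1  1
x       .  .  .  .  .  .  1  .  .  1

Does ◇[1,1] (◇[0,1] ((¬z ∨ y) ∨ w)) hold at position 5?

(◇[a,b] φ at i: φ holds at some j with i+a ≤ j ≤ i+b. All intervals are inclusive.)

Yes

Check ◇[0,1] ((¬z ∨ y) ∨ w) at each j in [6,6]:
  j=6: holds (witness at 6)
Found at j=6 → formula holds.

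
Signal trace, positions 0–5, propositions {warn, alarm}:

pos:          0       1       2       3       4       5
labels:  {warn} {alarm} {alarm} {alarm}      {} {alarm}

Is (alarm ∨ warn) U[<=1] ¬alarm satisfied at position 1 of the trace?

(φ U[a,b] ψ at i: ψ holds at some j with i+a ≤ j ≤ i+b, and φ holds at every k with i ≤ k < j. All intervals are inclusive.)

Need some j in [1,2] with ¬alarm, and (alarm ∨ warn) at every k in [1,j-1].
  j=1: ¬alarm false.
  j=2: ¬alarm false.
No j in the window works → until fails.

False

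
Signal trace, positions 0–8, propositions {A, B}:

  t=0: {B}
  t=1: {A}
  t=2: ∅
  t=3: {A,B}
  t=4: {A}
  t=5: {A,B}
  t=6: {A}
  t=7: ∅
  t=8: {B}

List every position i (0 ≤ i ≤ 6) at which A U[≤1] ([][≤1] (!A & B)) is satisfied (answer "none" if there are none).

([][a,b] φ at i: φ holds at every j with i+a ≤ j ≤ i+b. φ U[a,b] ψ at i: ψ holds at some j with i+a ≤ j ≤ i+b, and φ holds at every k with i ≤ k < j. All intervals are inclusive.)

Evaluate at each i in [0,6]:
  i=0: ✗ (no rhs in [0,1])
  i=1: ✗ (no rhs in [1,2])
  i=2: ✗ (no rhs in [2,3])
  i=3: ✗ (no rhs in [3,4])
  i=4: ✗ (no rhs in [4,5])
  i=5: ✗ (no rhs in [5,6])
  i=6: ✗ (no rhs in [6,7])

none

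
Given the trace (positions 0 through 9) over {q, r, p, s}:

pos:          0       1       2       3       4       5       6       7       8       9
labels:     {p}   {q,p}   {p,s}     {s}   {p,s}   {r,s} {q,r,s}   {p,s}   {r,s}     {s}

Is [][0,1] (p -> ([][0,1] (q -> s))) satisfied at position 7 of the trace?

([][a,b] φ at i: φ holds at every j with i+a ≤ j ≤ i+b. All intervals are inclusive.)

Holds

Check (p -> ([][0,1] (q -> s))) at every j in [7,8]:
  j=7: antecedent true; consequent holds on [7,8] → ✓
  j=8: antecedent false → ✓
All positions satisfy it → formula holds.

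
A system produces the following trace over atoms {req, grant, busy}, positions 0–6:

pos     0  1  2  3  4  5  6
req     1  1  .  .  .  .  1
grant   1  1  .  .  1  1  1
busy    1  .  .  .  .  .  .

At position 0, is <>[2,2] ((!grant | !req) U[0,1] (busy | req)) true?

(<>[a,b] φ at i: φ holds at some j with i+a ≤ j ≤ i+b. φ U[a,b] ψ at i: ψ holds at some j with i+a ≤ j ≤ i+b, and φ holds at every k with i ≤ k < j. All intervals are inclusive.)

Does not hold

Check ((!grant | !req) U[0,1] (busy | req)) at each j in [2,2]:
  j=2: fails
No position in the window satisfies it → formula fails.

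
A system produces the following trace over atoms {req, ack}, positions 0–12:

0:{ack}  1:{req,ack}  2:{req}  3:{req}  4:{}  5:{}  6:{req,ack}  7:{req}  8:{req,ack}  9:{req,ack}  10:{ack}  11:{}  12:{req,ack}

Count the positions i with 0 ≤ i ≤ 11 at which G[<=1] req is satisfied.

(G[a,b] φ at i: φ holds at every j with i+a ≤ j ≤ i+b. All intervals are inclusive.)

Evaluate at each i in [0,11]:
  i=0: ✗ (fails at j=0)
  i=1: ✓ (all of [1,2])
  i=2: ✓ (all of [2,3])
  i=3: ✗ (fails at j=4)
  i=4: ✗ (fails at j=4)
  i=5: ✗ (fails at j=5)
  i=6: ✓ (all of [6,7])
  i=7: ✓ (all of [7,8])
  i=8: ✓ (all of [8,9])
  i=9: ✗ (fails at j=10)
  i=10: ✗ (fails at j=10)
  i=11: ✗ (fails at j=11)
Positions where it holds: {1, 2, 6, 7, 8} → 5.

5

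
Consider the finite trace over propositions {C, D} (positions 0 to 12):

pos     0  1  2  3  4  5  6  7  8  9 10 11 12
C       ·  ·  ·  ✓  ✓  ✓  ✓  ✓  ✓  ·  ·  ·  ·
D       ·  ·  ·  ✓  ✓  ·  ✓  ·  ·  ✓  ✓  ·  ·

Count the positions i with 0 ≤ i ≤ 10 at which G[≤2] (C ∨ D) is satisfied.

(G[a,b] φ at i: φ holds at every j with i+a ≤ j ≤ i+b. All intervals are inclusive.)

Evaluate at each i in [0,10]:
  i=0: ✗ (fails at j=0)
  i=1: ✗ (fails at j=1)
  i=2: ✗ (fails at j=2)
  i=3: ✓ (all of [3,5])
  i=4: ✓ (all of [4,6])
  i=5: ✓ (all of [5,7])
  i=6: ✓ (all of [6,8])
  i=7: ✓ (all of [7,9])
  i=8: ✓ (all of [8,10])
  i=9: ✗ (fails at j=11)
  i=10: ✗ (fails at j=11)
Positions where it holds: {3, 4, 5, 6, 7, 8} → 6.

6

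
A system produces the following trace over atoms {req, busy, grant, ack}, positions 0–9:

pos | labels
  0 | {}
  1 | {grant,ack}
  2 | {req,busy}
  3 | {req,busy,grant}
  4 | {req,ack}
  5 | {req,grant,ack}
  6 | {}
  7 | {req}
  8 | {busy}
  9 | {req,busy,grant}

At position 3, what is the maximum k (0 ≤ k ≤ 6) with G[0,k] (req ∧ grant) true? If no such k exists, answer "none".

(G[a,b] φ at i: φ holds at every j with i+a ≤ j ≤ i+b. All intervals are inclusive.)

(req ∧ grant) must hold from j=3 onward; find where it first fails.
  j=3: holds
  j=4: fails
Holds on [3,3], so largest k = 0.

0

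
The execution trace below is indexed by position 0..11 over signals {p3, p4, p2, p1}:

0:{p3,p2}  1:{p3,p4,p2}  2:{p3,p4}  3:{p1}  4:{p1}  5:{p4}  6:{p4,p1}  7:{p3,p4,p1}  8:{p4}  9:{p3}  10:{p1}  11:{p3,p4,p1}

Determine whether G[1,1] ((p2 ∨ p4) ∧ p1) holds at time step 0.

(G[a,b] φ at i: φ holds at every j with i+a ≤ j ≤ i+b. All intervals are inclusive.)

Check ((p2 ∨ p4) ∧ p1) at every j in [1,1]:
  j=1: false
Fails at j=1 → formula fails.

False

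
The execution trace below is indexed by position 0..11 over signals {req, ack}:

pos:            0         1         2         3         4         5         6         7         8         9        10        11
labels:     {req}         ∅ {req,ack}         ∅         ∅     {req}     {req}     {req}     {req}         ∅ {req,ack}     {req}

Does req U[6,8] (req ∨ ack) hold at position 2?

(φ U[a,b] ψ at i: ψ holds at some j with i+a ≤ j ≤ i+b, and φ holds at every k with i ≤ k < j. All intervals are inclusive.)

Does not hold

Need some j in [8,10] with (req ∨ ack), and req at every k in [2,j-1].
  j=8: (req ∨ ack) holds, but req fails at k=3 → not this j.
  j=9: (req ∨ ack) false.
  j=10: (req ∨ ack) holds, but req fails at k=3 → not this j.
No j in the window works → until fails.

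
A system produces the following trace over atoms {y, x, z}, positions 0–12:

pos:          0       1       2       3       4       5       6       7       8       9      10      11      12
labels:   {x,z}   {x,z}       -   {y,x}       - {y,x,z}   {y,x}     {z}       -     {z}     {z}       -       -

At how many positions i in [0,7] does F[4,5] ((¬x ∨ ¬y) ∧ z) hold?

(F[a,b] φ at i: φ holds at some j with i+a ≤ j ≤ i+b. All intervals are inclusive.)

Evaluate at each i in [0,7]:
  i=0: ✗ (none in [4,5])
  i=1: ✗ (none in [5,6])
  i=2: ✓ (witness j=7)
  i=3: ✓ (witness j=7)
  i=4: ✓ (witness j=9)
  i=5: ✓ (witness j=9)
  i=6: ✓ (witness j=10)
  i=7: ✗ (none in [11,12])
Positions where it holds: {2, 3, 4, 5, 6} → 5.

5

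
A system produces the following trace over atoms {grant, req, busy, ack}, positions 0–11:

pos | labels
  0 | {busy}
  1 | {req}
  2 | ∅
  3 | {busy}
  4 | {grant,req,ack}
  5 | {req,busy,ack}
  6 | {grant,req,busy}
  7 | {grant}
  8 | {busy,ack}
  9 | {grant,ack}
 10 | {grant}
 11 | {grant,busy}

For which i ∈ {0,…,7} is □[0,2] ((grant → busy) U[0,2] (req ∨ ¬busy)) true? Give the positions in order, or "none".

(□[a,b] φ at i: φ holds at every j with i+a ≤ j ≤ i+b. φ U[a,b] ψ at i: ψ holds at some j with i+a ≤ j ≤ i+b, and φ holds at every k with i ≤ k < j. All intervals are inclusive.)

Evaluate at each i in [0,7]:
  i=0: ✓ (all of [0,2])
  i=1: ✓ (all of [1,3])
  i=2: ✓ (all of [2,4])
  i=3: ✓ (all of [3,5])
  i=4: ✓ (all of [4,6])
  i=5: ✓ (all of [5,7])
  i=6: ✓ (all of [6,8])
  i=7: ✓ (all of [7,9])

0, 1, 2, 3, 4, 5, 6, 7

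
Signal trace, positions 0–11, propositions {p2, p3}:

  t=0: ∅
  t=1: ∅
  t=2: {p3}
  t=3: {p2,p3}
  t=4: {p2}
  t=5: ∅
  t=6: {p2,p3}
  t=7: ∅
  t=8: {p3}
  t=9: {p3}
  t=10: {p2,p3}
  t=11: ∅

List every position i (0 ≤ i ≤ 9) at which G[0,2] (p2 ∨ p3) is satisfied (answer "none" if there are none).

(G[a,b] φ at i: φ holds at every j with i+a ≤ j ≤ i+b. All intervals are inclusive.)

2, 8

Evaluate at each i in [0,9]:
  i=0: ✗ (fails at j=0)
  i=1: ✗ (fails at j=1)
  i=2: ✓ (all of [2,4])
  i=3: ✗ (fails at j=5)
  i=4: ✗ (fails at j=5)
  i=5: ✗ (fails at j=5)
  i=6: ✗ (fails at j=7)
  i=7: ✗ (fails at j=7)
  i=8: ✓ (all of [8,10])
  i=9: ✗ (fails at j=11)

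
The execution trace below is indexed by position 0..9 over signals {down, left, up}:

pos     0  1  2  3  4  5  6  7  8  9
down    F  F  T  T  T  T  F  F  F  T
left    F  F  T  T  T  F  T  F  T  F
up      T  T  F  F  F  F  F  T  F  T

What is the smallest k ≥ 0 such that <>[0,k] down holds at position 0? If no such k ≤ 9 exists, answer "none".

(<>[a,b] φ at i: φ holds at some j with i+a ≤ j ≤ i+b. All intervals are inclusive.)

Scan j = 0,1,… for down:
  j=0: fails
  j=1: fails
  j=2: holds
First hit at j=2, so smallest k = 2-0 = 2.

2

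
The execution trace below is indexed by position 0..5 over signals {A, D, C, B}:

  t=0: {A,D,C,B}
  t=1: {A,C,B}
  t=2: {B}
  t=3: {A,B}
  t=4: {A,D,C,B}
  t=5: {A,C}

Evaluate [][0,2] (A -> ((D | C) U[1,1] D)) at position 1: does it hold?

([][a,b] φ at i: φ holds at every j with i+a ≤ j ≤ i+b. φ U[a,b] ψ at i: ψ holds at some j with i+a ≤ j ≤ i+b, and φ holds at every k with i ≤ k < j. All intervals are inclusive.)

False

Check (A -> ((D | C) U[1,1] D)) at every j in [1,3]:
  j=1: antecedent true; consequent fails → ✗
  j=2: antecedent false → ✓
  j=3: antecedent true; consequent fails → ✗
Fails at j=1 → formula fails.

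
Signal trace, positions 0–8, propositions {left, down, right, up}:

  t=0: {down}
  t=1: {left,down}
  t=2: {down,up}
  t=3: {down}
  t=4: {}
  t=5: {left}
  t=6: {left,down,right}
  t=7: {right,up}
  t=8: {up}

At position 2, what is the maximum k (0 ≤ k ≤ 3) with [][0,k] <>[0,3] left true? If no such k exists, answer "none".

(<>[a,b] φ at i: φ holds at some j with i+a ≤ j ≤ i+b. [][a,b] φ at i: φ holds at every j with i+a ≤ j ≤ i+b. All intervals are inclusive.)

3

<>[0,3] left must hold from j=2 onward; find where it first fails.
  j=2: holds
  j=3: holds
  j=4: holds
  j=5: holds
Holds through j=5; largest k = 3.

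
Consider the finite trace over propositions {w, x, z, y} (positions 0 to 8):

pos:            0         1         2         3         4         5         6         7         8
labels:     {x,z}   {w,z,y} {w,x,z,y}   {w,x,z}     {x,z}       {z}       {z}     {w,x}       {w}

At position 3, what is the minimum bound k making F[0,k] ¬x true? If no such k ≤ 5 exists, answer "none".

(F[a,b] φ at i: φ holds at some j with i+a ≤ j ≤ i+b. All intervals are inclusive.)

Scan j = 3,4,… for ¬x:
  j=3: fails
  j=4: fails
  j=5: holds
First hit at j=5, so smallest k = 5-3 = 2.

2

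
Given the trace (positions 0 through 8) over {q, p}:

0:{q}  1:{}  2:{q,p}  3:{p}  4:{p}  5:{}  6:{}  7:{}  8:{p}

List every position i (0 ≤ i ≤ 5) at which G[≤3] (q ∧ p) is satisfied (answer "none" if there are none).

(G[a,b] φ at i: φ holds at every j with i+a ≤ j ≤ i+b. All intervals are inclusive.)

Evaluate at each i in [0,5]:
  i=0: ✗ (fails at j=0)
  i=1: ✗ (fails at j=1)
  i=2: ✗ (fails at j=3)
  i=3: ✗ (fails at j=3)
  i=4: ✗ (fails at j=4)
  i=5: ✗ (fails at j=5)

none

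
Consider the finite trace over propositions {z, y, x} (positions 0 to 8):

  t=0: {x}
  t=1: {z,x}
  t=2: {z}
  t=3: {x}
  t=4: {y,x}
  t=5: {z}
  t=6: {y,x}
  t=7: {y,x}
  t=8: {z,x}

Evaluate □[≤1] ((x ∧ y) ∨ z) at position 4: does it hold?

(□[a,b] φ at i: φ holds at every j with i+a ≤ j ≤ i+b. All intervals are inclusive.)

Check ((x ∧ y) ∨ z) at every j in [4,5]:
  j=4: true
  j=5: true
All positions satisfy it → formula holds.

True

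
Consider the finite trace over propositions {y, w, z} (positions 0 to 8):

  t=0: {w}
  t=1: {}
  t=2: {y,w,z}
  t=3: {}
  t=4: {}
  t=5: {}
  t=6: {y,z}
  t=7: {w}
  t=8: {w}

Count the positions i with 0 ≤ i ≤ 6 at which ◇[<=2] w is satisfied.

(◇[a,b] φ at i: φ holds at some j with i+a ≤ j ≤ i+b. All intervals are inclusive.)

Evaluate at each i in [0,6]:
  i=0: ✓ (witness j=0)
  i=1: ✓ (witness j=2)
  i=2: ✓ (witness j=2)
  i=3: ✗ (none in [3,5])
  i=4: ✗ (none in [4,6])
  i=5: ✓ (witness j=7)
  i=6: ✓ (witness j=7)
Positions where it holds: {0, 1, 2, 5, 6} → 5.

5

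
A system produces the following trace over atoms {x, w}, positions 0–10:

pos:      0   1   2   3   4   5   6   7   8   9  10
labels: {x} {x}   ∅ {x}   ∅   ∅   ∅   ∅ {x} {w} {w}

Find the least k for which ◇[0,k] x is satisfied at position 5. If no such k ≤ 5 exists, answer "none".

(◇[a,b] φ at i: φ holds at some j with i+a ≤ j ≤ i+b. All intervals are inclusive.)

Scan j = 5,6,… for x:
  j=5: fails
  j=6: fails
  j=7: fails
  j=8: holds
First hit at j=8, so smallest k = 8-5 = 3.

3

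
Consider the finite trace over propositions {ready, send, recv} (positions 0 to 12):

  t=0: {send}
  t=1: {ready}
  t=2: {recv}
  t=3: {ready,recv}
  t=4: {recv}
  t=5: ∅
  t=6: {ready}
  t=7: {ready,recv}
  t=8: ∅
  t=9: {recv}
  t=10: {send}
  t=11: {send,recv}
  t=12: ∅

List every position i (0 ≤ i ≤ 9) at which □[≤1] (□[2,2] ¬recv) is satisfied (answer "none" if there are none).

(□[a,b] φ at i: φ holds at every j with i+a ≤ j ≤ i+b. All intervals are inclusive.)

3

Evaluate at each i in [0,9]:
  i=0: ✗ (fails at j=0)
  i=1: ✗ (fails at j=1)
  i=2: ✗ (fails at j=2)
  i=3: ✓ (all of [3,4])
  i=4: ✗ (fails at j=5)
  i=5: ✗ (fails at j=5)
  i=6: ✗ (fails at j=7)
  i=7: ✗ (fails at j=7)
  i=8: ✗ (fails at j=9)
  i=9: ✗ (fails at j=9)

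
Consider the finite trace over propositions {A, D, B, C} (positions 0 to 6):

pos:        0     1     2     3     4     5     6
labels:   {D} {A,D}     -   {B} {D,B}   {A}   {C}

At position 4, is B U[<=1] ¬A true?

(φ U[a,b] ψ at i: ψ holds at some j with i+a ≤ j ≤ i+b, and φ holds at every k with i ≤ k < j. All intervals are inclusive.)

Need some j in [4,5] with ¬A, and B at every k in [4,j-1].
  j=4: ¬A holds; no prefix to check → satisfied.

Holds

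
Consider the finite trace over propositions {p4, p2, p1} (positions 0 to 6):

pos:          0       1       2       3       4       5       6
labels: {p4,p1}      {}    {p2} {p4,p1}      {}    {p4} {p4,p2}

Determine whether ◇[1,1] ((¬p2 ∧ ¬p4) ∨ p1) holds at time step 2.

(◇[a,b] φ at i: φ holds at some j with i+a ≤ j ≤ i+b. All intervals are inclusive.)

Check ((¬p2 ∧ ¬p4) ∨ p1) at each j in [3,3]:
  j=3: true
Found at j=3 → formula holds.

Yes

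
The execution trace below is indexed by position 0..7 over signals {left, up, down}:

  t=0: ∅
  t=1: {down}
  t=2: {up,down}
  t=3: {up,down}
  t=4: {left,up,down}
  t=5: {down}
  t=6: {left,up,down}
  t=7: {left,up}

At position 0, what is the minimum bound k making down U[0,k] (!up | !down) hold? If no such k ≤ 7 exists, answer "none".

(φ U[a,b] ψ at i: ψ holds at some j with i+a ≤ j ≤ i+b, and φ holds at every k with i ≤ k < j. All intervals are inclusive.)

Need earliest j ≥ 0 with (!up | !down), and down at every k in [0,j-1].
  j=0: rhs holds (empty prefix). k = 0.

0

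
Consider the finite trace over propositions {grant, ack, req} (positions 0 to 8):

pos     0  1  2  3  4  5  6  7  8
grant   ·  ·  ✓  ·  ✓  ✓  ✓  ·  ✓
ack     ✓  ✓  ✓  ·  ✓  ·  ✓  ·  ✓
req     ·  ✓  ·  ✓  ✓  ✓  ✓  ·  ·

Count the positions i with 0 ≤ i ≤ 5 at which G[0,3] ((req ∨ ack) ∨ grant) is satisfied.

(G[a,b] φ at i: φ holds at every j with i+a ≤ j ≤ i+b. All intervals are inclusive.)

Evaluate at each i in [0,5]:
  i=0: ✓ (all of [0,3])
  i=1: ✓ (all of [1,4])
  i=2: ✓ (all of [2,5])
  i=3: ✓ (all of [3,6])
  i=4: ✗ (fails at j=7)
  i=5: ✗ (fails at j=7)
Positions where it holds: {0, 1, 2, 3} → 4.

4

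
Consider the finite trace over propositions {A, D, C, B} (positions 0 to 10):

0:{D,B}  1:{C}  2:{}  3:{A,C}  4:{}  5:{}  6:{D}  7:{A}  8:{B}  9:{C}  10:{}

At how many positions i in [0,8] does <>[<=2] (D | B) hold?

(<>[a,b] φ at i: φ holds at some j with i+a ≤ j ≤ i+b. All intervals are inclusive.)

Evaluate at each i in [0,8]:
  i=0: ✓ (witness j=0)
  i=1: ✗ (none in [1,3])
  i=2: ✗ (none in [2,4])
  i=3: ✗ (none in [3,5])
  i=4: ✓ (witness j=6)
  i=5: ✓ (witness j=6)
  i=6: ✓ (witness j=6)
  i=7: ✓ (witness j=8)
  i=8: ✓ (witness j=8)
Positions where it holds: {0, 4, 5, 6, 7, 8} → 6.

6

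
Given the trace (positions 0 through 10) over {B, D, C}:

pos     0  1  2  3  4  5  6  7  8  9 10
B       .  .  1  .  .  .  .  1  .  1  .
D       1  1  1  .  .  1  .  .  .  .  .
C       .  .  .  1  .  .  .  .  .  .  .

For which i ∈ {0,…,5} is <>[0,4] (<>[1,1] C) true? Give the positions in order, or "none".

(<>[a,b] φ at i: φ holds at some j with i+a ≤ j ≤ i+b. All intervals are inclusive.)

0, 1, 2

Evaluate at each i in [0,5]:
  i=0: ✓ (witness j=2)
  i=1: ✓ (witness j=2)
  i=2: ✓ (witness j=2)
  i=3: ✗ (none in [3,7])
  i=4: ✗ (none in [4,8])
  i=5: ✗ (none in [5,9])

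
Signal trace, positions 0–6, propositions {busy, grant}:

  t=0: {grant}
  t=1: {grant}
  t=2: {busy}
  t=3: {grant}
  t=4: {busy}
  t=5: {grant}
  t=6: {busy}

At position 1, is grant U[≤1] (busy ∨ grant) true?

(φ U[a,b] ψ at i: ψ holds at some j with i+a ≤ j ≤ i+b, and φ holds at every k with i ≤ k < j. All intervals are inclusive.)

Need some j in [1,2] with (busy ∨ grant), and grant at every k in [1,j-1].
  j=1: (busy ∨ grant) holds; no prefix to check → satisfied.

True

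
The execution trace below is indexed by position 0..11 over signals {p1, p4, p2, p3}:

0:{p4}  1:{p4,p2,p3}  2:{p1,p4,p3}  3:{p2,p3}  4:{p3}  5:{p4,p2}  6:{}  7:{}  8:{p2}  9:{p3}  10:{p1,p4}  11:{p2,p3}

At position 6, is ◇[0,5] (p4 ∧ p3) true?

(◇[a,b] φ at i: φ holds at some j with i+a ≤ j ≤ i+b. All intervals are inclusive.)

Check (p4 ∧ p3) at each j in [6,11]:
  j=6: false
  j=7: false
  j=8: false
  j=9: false
  j=10: false
  j=11: false
No position in the window satisfies it → formula fails.

Does not hold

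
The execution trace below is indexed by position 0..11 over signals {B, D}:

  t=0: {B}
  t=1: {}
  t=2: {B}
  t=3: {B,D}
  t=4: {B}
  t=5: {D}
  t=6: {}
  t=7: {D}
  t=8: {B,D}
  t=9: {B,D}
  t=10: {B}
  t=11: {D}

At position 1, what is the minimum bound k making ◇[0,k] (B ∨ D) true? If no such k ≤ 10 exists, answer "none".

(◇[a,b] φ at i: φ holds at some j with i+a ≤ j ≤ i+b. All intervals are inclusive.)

1

Scan j = 1,2,… for (B ∨ D):
  j=1: fails
  j=2: holds
First hit at j=2, so smallest k = 2-1 = 1.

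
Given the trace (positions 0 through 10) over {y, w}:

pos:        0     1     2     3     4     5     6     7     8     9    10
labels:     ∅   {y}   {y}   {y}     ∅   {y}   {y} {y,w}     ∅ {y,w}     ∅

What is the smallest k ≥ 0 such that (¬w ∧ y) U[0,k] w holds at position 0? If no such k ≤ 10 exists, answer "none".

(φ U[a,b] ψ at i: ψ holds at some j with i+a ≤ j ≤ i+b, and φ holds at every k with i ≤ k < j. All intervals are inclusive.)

none

Need earliest j ≥ 0 with w, and (¬w ∧ y) at every k in [0,j-1].
  j=0: rhs fails.
  j=1: rhs fails.
  j=2: rhs fails.
  j=3: rhs fails.
  j=4: rhs fails.
  j=5: rhs fails.
  j=6: rhs fails.
  j=7: rhs holds but lhs fails at k=0.
  j=8: rhs fails.
  j=9: rhs holds but lhs fails at k=0.
  j=10: rhs fails.
No witness within the range → none.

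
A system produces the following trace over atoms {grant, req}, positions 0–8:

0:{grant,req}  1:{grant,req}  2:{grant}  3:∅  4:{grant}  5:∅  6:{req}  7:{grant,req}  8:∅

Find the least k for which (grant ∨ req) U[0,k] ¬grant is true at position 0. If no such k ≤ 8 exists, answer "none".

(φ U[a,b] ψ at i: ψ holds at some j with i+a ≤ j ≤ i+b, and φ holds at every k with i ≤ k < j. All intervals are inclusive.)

Need earliest j ≥ 0 with ¬grant, and (grant ∨ req) at every k in [0,j-1].
  j=0: rhs fails.
  j=1: rhs fails.
  j=2: rhs fails.
  j=3: rhs holds; lhs holds on [0,2]. k = 3.

3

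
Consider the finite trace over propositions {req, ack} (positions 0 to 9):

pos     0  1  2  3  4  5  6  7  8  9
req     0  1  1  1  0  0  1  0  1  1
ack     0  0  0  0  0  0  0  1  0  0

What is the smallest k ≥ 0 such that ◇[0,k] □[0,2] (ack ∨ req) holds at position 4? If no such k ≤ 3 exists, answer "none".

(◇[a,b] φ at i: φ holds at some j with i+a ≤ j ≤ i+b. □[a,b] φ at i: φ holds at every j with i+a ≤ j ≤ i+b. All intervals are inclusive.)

Scan j = 4,5,… for □[0,2] (ack ∨ req):
  j=4: fails
  j=5: fails
  j=6: holds
First hit at j=6, so smallest k = 6-4 = 2.

2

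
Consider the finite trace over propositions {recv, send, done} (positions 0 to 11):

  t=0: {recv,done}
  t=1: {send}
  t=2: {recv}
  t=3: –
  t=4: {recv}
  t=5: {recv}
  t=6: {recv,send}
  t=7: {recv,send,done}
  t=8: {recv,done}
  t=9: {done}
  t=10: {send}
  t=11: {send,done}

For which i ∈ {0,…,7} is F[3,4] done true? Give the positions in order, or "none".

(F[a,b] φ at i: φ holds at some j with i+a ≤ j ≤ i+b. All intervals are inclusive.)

3, 4, 5, 6, 7

Evaluate at each i in [0,7]:
  i=0: ✗ (none in [3,4])
  i=1: ✗ (none in [4,5])
  i=2: ✗ (none in [5,6])
  i=3: ✓ (witness j=7)
  i=4: ✓ (witness j=7)
  i=5: ✓ (witness j=8)
  i=6: ✓ (witness j=9)
  i=7: ✓ (witness j=11)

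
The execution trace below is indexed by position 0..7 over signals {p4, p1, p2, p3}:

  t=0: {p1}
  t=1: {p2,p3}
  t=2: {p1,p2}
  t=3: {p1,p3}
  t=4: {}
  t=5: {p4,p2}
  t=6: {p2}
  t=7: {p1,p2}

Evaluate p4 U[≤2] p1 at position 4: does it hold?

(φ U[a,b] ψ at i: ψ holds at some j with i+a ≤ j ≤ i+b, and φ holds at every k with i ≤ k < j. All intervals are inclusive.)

Need some j in [4,6] with p1, and p4 at every k in [4,j-1].
  j=4: p1 false.
  j=5: p1 false.
  j=6: p1 false.
No j in the window works → until fails.

False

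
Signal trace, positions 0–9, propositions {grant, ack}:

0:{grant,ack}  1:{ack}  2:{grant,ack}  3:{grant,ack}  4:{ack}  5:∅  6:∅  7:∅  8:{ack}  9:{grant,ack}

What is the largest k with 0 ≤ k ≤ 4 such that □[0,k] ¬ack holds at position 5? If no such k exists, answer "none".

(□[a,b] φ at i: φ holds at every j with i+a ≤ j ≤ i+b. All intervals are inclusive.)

¬ack must hold from j=5 onward; find where it first fails.
  j=5: holds
  j=6: holds
  j=7: holds
  j=8: fails
Holds on [5,7], so largest k = 2.

2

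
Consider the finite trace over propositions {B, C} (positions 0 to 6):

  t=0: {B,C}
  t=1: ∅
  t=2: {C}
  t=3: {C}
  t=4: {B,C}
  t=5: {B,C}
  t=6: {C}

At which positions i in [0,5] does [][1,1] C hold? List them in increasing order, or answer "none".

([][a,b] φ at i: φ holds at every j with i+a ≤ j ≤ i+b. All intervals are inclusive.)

Evaluate at each i in [0,5]:
  i=0: ✗ (fails at j=1)
  i=1: ✓ (all of [2,2])
  i=2: ✓ (all of [3,3])
  i=3: ✓ (all of [4,4])
  i=4: ✓ (all of [5,5])
  i=5: ✓ (all of [6,6])

1, 2, 3, 4, 5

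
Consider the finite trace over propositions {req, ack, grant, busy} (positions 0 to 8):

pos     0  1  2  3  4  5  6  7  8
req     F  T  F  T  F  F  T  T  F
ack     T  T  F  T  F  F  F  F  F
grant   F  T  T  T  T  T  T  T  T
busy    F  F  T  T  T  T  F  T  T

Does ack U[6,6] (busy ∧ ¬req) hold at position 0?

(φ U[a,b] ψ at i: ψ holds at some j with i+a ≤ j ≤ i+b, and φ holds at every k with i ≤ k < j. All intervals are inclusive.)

Does not hold

Need some j in [6,6] with (busy ∧ ¬req), and ack at every k in [0,j-1].
  j=6: (busy ∧ ¬req) false.
No j in the window works → until fails.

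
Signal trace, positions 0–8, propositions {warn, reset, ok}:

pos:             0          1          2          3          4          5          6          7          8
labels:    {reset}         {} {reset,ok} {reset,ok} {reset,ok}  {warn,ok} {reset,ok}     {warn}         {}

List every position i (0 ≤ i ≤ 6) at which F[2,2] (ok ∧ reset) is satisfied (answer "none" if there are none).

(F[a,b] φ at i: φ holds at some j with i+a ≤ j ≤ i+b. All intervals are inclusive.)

0, 1, 2, 4

Evaluate at each i in [0,6]:
  i=0: ✓ (witness j=2)
  i=1: ✓ (witness j=3)
  i=2: ✓ (witness j=4)
  i=3: ✗ (none in [5,5])
  i=4: ✓ (witness j=6)
  i=5: ✗ (none in [7,7])
  i=6: ✗ (none in [8,8])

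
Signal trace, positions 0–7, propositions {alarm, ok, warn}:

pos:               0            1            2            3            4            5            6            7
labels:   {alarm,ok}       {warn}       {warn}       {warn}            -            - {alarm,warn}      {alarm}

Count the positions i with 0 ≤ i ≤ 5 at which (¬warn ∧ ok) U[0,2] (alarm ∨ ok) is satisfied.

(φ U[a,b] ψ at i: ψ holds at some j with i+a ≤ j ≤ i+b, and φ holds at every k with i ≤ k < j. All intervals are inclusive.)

1

Evaluate at each i in [0,5]:
  i=0: ✓ (rhs at j=0)
  i=1: ✗ (no rhs in [1,3])
  i=2: ✗ (no rhs in [2,4])
  i=3: ✗ (no rhs in [3,5])
  i=4: ✗ (lhs fails at k=4 before rhs at j=6)
  i=5: ✗ (lhs fails at k=5 before rhs at j=6)
Positions where it holds: {0} → 1.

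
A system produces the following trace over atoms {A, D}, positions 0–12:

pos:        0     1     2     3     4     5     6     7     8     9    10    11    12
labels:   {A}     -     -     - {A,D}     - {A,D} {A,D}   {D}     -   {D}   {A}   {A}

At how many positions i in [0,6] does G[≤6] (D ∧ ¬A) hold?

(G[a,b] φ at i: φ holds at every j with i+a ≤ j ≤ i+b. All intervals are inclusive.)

0

Evaluate at each i in [0,6]:
  i=0: ✗ (fails at j=0)
  i=1: ✗ (fails at j=1)
  i=2: ✗ (fails at j=2)
  i=3: ✗ (fails at j=3)
  i=4: ✗ (fails at j=4)
  i=5: ✗ (fails at j=5)
  i=6: ✗ (fails at j=6)
Positions where it holds: {} → 0.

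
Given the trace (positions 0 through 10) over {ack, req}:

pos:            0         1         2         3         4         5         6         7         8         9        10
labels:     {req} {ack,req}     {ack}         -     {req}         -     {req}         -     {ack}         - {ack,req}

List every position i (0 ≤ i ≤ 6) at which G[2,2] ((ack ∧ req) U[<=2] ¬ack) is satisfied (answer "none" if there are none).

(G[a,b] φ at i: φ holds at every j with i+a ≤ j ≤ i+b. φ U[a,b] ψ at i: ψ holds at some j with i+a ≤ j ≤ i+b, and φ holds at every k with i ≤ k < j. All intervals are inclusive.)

1, 2, 3, 4, 5

Evaluate at each i in [0,6]:
  i=0: ✗ (fails at j=2)
  i=1: ✓ (all of [3,3])
  i=2: ✓ (all of [4,4])
  i=3: ✓ (all of [5,5])
  i=4: ✓ (all of [6,6])
  i=5: ✓ (all of [7,7])
  i=6: ✗ (fails at j=8)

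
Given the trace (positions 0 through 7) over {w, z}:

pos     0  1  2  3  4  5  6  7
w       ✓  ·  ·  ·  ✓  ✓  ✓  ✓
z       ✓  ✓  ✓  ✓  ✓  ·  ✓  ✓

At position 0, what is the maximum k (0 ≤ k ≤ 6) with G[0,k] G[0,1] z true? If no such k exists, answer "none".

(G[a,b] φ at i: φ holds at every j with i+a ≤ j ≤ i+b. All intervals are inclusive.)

G[0,1] z must hold from j=0 onward; find where it first fails.
  j=0: holds
  j=1: holds
  j=2: holds
  j=3: holds
  j=4: fails
Holds on [0,3], so largest k = 3.

3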